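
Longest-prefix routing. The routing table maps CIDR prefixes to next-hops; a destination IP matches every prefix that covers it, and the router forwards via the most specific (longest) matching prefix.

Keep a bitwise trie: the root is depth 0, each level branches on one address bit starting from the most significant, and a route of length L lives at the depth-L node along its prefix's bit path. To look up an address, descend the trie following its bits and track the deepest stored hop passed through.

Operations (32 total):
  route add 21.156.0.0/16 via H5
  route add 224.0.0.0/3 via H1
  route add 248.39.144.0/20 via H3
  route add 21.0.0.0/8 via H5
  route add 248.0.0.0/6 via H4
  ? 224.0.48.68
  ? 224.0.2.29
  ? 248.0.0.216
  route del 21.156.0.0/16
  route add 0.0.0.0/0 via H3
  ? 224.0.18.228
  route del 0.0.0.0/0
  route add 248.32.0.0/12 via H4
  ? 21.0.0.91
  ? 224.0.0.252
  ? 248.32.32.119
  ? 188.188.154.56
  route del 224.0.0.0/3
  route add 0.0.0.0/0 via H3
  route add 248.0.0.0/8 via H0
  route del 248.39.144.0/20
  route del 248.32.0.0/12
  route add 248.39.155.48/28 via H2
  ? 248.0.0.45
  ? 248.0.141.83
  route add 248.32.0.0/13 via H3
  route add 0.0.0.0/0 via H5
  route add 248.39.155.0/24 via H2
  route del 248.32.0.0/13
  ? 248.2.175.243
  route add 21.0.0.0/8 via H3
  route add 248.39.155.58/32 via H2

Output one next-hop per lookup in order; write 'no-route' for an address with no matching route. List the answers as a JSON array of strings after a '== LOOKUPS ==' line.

Trace:
  add 21.156.0.0/16 -> H5 at depth 16
  add 224.0.0.0/3 -> H1 at depth 3
  add 248.39.144.0/20 -> H3 at depth 20
  add 21.0.0.0/8 -> H5 at depth 8
  add 248.0.0.0/6 -> H4 at depth 6
  lookup 224.0.48.68: bits 111 walk d0:-→d1:-→d2:-→d3:H1 -> H1
  lookup 224.0.2.29: bits 111 walk d0:-→d1:-→d2:-→d3:H1 -> H1
  lookup 248.0.0.216: bits 1111100000 walk d0:-→d1:-→d2:-→d3:H1→d4:-→d5:-→d6:H4→d7:-→d8:-→d9:-→d10:- -> H4
  - 21.156.0.0/16 clear@16
  add 0.0.0.0/0 -> H3 at depth 0
  lookup 224.0.18.228: bits 111 walk d0:H3→d1:-→d2:-→d3:H1 -> H1
  - 0.0.0.0/0 clear@0
  add 248.32.0.0/12 -> H4 at depth 12
  lookup 21.0.0.91: bits 00010101 walk d0:-→d1:-→d2:-→d3:-→d4:-→d5:-→d6:-→d7:-→d8:H5 -> H5
  lookup 224.0.0.252: bits 111 walk d0:-→d1:-→d2:-→d3:H1 -> H1
  lookup 248.32.32.119: bits 1111100000100 walk d0:-→d1:-→d2:-→d3:H1→d4:-→d5:-→d6:H4→d7:-→d8:-→d9:-→d10:-→d11:-→d12:H4→d13:- -> H4
  lookup 188.188.154.56: bits 1 walk d0:-→d1:- -> no-route
  - 224.0.0.0/3 clear@3
  add 0.0.0.0/0 -> H3 at depth 0
  add 248.0.0.0/8 -> H0 at depth 8
  - 248.39.144.0/20 clear@20
  - 248.32.0.0/12 clear@12
  add 248.39.155.48/28 -> H2 at depth 28
  lookup 248.0.0.45: bits 1111100000 walk d0:H3→d1:-→d2:-→d3:-→d4:-→d5:-→d6:H4→d7:-→d8:H0→d9:-→d10:- -> H0
  lookup 248.0.141.83: bits 1111100000 walk d0:H3→d1:-→d2:-→d3:-→d4:-→d5:-→d6:H4→d7:-→d8:H0→d9:-→d10:- -> H0
  add 248.32.0.0/13 -> H3 at depth 13
  add 0.0.0.0/0 -> H5 at depth 0
  add 248.39.155.0/24 -> H2 at depth 24
  - 248.32.0.0/13 clear@13
  lookup 248.2.175.243: bits 1111100000 walk d0:H5→d1:-→d2:-→d3:-→d4:-→d5:-→d6:H4→d7:-→d8:H0→d9:-→d10:- -> H0
  add 21.0.0.0/8 -> H3 at depth 8
  add 248.39.155.58/32 -> H2 at depth 32

== LOOKUPS ==
["H1","H1","H4","H1","H5","H1","H4","no-route","H0","H0","H0"]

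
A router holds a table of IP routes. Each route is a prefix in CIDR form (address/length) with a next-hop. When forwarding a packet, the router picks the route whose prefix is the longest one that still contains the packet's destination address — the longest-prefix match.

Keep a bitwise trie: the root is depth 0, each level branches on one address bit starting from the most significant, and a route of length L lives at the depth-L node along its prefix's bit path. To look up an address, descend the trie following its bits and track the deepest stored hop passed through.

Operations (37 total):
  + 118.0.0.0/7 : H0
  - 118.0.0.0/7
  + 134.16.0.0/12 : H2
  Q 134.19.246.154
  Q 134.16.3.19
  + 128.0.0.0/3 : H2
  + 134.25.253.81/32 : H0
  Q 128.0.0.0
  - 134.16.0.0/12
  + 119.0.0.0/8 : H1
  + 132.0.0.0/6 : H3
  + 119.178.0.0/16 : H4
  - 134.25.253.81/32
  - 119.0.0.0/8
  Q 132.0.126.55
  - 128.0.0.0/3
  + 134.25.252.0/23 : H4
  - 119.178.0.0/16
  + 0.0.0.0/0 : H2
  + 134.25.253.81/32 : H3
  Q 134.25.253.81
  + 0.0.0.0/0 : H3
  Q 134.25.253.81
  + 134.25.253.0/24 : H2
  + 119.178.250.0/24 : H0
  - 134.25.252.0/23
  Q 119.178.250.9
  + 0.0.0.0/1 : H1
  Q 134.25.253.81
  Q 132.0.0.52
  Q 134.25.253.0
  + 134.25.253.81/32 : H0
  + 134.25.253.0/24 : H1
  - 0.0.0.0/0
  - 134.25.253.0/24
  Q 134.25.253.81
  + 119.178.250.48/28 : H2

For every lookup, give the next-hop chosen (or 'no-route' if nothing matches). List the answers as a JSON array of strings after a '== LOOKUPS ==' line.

Process each operation:
  add 118.0.0.0/7 -> H0 at depth 7
  del 118.0.0.0/7 (clear depth 7)
  add 134.16.0.0/12 -> H2 at depth 12
  lookup 134.19.246.154: bits 100001100001 walk d0:-→d1:-→d2:-→d3:-→d4:-→d5:-→d6:-→d7:-→d8:-→d9:-→d10:-→d11:-→d12:H2 -> H2
  lookup 134.16.3.19: bits 100001100001 walk d0:-→d1:-→d2:-→d3:-→d4:-→d5:-→d6:-→d7:-→d8:-→d9:-→d10:-→d11:-→d12:H2 -> H2
  add 128.0.0.0/3 -> H2 at depth 3
  add 134.25.253.81/32 -> H0 at depth 32
  lookup 128.0.0.0: bits 10000 walk d0:-→d1:-→d2:-→d3:H2→d4:-→d5:- -> H2
  del 134.16.0.0/12 (clear depth 12)
  add 119.0.0.0/8 -> H1 at depth 8
  add 132.0.0.0/6 -> H3 at depth 6
  add 119.178.0.0/16 -> H4 at depth 16
  del 134.25.253.81/32 (clear depth 32)
  del 119.0.0.0/8 (clear depth 8)
  lookup 132.0.126.55: bits 100001 walk d0:-→d1:-→d2:-→d3:H2→d4:-→d5:-→d6:H3 -> H3
  del 128.0.0.0/3 (clear depth 3)
  add 134.25.252.0/23 -> H4 at depth 23
  del 119.178.0.0/16 (clear depth 16)
  add 0.0.0.0/0 -> H2 at depth 0
  add 134.25.253.81/32 -> H3 at depth 32
  lookup 134.25.253.81: bits 10000110000110011111110101010001 walk d0:H2→d1:-→d2:-→d3:-→d4:-→d5:-→d6:H3→d7:-→d8:-→d9:-→d10:-→d11:-→d12:-→d13:-→d14:-→d15:-→d16:-→d17:-→d18:-→d19:-→d20:-→d21:-→d22:-→d23:H4→d24:-→d25:-→d26:-→d27:-→d28:-→d29:-→d30:-→d31:-→d32:H3 -> H3
  add 0.0.0.0/0 -> H3 at depth 0
  lookup 134.25.253.81: bits 10000110000110011111110101010001 walk d0:H3→d1:-→d2:-→d3:-→d4:-→d5:-→d6:H3→d7:-→d8:-→d9:-→d10:-→d11:-→d12:-→d13:-→d14:-→d15:-→d16:-→d17:-→d18:-→d19:-→d20:-→d21:-→d22:-→d23:H4→d24:-→d25:-→d26:-→d27:-→d28:-→d29:-→d30:-→d31:-→d32:H3 -> H3
  add 134.25.253.0/24 -> H2 at depth 24
  add 119.178.250.0/24 -> H0 at depth 24
  del 134.25.252.0/23 (clear depth 23)
  lookup 119.178.250.9: bits 011101111011001011111010 walk d0:H3→d1:-→d2:-→d3:-→d4:-→d5:-→d6:-→d7:-→d8:-→d9:-→d10:-→d11:-→d12:-→d13:-→d14:-→d15:-→d16:-→d17:-→d18:-→d19:-→d20:-→d21:-→d22:-→d23:-→d24:H0 -> H0
  add 0.0.0.0/1 -> H1 at depth 1
  lookup 134.25.253.81: bits 10000110000110011111110101010001 walk d0:H3→d1:-→d2:-→d3:-→d4:-→d5:-→d6:H3→d7:-→d8:-→d9:-→d10:-→d11:-→d12:-→d13:-→d14:-→d15:-→d16:-→d17:-→d18:-→d19:-→d20:-→d21:-→d22:-→d23:-→d24:H2→d25:-→d26:-→d27:-→d28:-→d29:-→d30:-→d31:-→d32:H3 -> H3
  lookup 132.0.0.52: bits 100001 walk d0:H3→d1:-→d2:-→d3:-→d4:-→d5:-→d6:H3 -> H3
  lookup 134.25.253.0: bits 1000011000011001111111010 walk d0:H3→d1:-→d2:-→d3:-→d4:-→d5:-→d6:H3→d7:-→d8:-→d9:-→d10:-→d11:-→d12:-→d13:-→d14:-→d15:-→d16:-→d17:-→d18:-→d19:-→d20:-→d21:-→d22:-→d23:-→d24:H2→d25:- -> H2
  add 134.25.253.81/32 -> H0 at depth 32
  add 134.25.253.0/24 -> H1 at depth 24
  del 0.0.0.0/0 (clear depth 0)
  del 134.25.253.0/24 (clear depth 24)
  lookup 134.25.253.81: bits 10000110000110011111110101010001 walk d0:-→d1:-→d2:-→d3:-→d4:-→d5:-→d6:H3→d7:-→d8:-→d9:-→d10:-→d11:-→d12:-→d13:-→d14:-→d15:-→d16:-→d17:-→d18:-→d19:-→d20:-→d21:-→d22:-→d23:-→d24:-→d25:-→d26:-→d27:-→d28:-→d29:-→d30:-→d31:-→d32:H0 -> H0
  add 119.178.250.48/28 -> H2 at depth 28

== LOOKUPS ==
["H2","H2","H2","H3","H3","H3","H0","H3","H3","H2","H0"]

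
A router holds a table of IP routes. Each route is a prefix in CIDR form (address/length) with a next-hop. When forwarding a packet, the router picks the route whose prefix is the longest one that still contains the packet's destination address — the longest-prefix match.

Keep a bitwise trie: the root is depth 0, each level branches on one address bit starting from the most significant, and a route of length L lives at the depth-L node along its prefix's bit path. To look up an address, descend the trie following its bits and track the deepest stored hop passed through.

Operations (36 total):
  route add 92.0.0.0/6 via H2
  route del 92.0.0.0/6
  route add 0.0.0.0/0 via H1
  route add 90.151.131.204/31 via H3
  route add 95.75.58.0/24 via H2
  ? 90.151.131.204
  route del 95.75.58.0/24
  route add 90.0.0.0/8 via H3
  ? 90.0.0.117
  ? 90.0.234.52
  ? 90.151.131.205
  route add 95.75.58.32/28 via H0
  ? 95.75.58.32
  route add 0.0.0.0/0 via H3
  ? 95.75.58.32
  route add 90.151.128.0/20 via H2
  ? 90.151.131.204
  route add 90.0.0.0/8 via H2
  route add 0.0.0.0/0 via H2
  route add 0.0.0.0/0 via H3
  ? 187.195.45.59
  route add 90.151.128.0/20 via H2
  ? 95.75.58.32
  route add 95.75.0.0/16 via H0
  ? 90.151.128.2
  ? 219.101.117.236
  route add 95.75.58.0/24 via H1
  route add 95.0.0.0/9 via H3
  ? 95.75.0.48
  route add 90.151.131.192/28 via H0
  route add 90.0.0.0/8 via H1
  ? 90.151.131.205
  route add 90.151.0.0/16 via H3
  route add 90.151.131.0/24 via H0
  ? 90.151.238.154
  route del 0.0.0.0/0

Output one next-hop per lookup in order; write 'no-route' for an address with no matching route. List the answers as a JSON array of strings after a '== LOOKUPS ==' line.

Trace:
  + 92.0.0.0/6 (H2) depth=6
  del 92.0.0.0/6 (clear depth 6)
  + 0.0.0.0/0 (H1) depth=0
  + 90.151.131.204/31 (H3) depth=31
  + 95.75.58.0/24 (H2) depth=24
  ? 90.151.131.204  path d0:H1→d1:-→d2:-→d3:-→d4:-→d5:-→d6:-→d7:-→d8:-→d9:-→d10:-→d11:-→d12:-→d13:-→d14:-→d15:-→d16:-→d17:-→d18:-→d19:-→d20:-→d21:-→d22:-→d23:-→d24:-→d25:-→d26:-→d27:-→d28:-→d29:-→d30:-→d31:H3  best=H3
  del 95.75.58.0/24 (clear depth 24)
  + 90.0.0.0/8 (H3) depth=8
  ? 90.0.0.117  path d0:H1→d1:-→d2:-→d3:-→d4:-→d5:-→d6:-→d7:-→d8:H3  best=H3
  ? 90.0.234.52  path d0:H1→d1:-→d2:-→d3:-→d4:-→d5:-→d6:-→d7:-→d8:H3  best=H3
  ? 90.151.131.205  path d0:H1→d1:-→d2:-→d3:-→d4:-→d5:-→d6:-→d7:-→d8:H3→d9:-→d10:-→d11:-→d12:-→d13:-→d14:-→d15:-→d16:-→d17:-→d18:-→d19:-→d20:-→d21:-→d22:-→d23:-→d24:-→d25:-→d26:-→d27:-→d28:-→d29:-→d30:-→d31:H3  best=H3
  + 95.75.58.32/28 (H0) depth=28
  ? 95.75.58.32  path d0:H1→d1:-→d2:-→d3:-→d4:-→d5:-→d6:-→d7:-→d8:-→d9:-→d10:-→d11:-→d12:-→d13:-→d14:-→d15:-→d16:-→d17:-→d18:-→d19:-→d20:-→d21:-→d22:-→d23:-→d24:-→d25:-→d26:-→d27:-→d28:H0  best=H0
  + 0.0.0.0/0 (H3) depth=0
  ? 95.75.58.32  path d0:H3→d1:-→d2:-→d3:-→d4:-→d5:-→d6:-→d7:-→d8:-→d9:-→d10:-→d11:-→d12:-→d13:-→d14:-→d15:-→d16:-→d17:-→d18:-→d19:-→d20:-→d21:-→d22:-→d23:-→d24:-→d25:-→d26:-→d27:-→d28:H0  best=H0
  + 90.151.128.0/20 (H2) depth=20
  ? 90.151.131.204  path d0:H3→d1:-→d2:-→d3:-→d4:-→d5:-→d6:-→d7:-→d8:H3→d9:-→d10:-→d11:-→d12:-→d13:-→d14:-→d15:-→d16:-→d17:-→d18:-→d19:-→d20:H2→d21:-→d22:-→d23:-→d24:-→d25:-→d26:-→d27:-→d28:-→d29:-→d30:-→d31:H3  best=H3
  + 90.0.0.0/8 (H2) depth=8
  + 0.0.0.0/0 (H2) depth=0
  + 0.0.0.0/0 (H3) depth=0
  ? 187.195.45.59  path d0:H3  best=H3
  + 90.151.128.0/20 (H2) depth=20
  ? 95.75.58.32  path d0:H3→d1:-→d2:-→d3:-→d4:-→d5:-→d6:-→d7:-→d8:-→d9:-→d10:-→d11:-→d12:-→d13:-→d14:-→d15:-→d16:-→d17:-→d18:-→d19:-→d20:-→d21:-→d22:-→d23:-→d24:-→d25:-→d26:-→d27:-→d28:H0  best=H0
  + 95.75.0.0/16 (H0) depth=16
  ? 90.151.128.2  path d0:H3→d1:-→d2:-→d3:-→d4:-→d5:-→d6:-→d7:-→d8:H2→d9:-→d10:-→d11:-→d12:-→d13:-→d14:-→d15:-→d16:-→d17:-→d18:-→d19:-→d20:H2→d21:-→d22:-  best=H2
  ? 219.101.117.236  path d0:H3  best=H3
  + 95.75.58.0/24 (H1) depth=24
  + 95.0.0.0/9 (H3) depth=9
  ? 95.75.0.48  path d0:H3→d1:-→d2:-→d3:-→d4:-→d5:-→d6:-→d7:-→d8:-→d9:H3→d10:-→d11:-→d12:-→d13:-→d14:-→d15:-→d16:H0→d17:-→d18:-  best=H0
  + 90.151.131.192/28 (H0) depth=28
  + 90.0.0.0/8 (H1) depth=8
  ? 90.151.131.205  path d0:H3→d1:-→d2:-→d3:-→d4:-→d5:-→d6:-→d7:-→d8:H1→d9:-→d10:-→d11:-→d12:-→d13:-→d14:-→d15:-→d16:-→d17:-→d18:-→d19:-→d20:H2→d21:-→d22:-→d23:-→d24:-→d25:-→d26:-→d27:-→d28:H0→d29:-→d30:-→d31:H3  best=H3
  + 90.151.0.0/16 (H3) depth=16
  + 90.151.131.0/24 (H0) depth=24
  ? 90.151.238.154  path d0:H3→d1:-→d2:-→d3:-→d4:-→d5:-→d6:-→d7:-→d8:H1→d9:-→d10:-→d11:-→d12:-→d13:-→d14:-→d15:-→d16:H3→d17:-  best=H3
  del 0.0.0.0/0 (clear depth 0)

== LOOKUPS ==
["H3","H3","H3","H3","H0","H0","H3","H3","H0","H2","H3","H0","H3","H3"]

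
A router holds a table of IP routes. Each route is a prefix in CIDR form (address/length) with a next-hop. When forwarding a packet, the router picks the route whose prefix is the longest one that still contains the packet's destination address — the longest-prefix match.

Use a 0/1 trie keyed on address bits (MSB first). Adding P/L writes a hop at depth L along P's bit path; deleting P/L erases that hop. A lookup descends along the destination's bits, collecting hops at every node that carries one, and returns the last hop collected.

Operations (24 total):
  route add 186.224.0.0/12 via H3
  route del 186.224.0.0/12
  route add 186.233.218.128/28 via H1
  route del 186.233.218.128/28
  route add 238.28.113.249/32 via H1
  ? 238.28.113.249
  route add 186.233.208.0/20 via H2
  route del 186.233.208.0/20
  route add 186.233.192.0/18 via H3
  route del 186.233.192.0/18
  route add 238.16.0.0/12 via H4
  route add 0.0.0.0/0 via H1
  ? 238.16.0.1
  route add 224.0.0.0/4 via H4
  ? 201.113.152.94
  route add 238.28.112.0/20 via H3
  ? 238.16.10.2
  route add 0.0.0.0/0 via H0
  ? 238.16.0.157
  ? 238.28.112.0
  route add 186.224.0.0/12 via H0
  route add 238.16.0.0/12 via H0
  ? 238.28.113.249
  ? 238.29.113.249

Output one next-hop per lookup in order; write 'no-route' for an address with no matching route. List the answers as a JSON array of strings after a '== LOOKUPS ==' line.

Process each operation:
  add 186.224.0.0/12 -> H3 at depth 12
  del 186.224.0.0/12 (clear depth 12)
  add 186.233.218.128/28 -> H1 at depth 28
  del 186.233.218.128/28 (clear depth 28)
  add 238.28.113.249/32 -> H1 at depth 32
  ? 238.28.113.249  path d0:-→d1:-→d2:-→d3:-→d4:-→d5:-→d6:-→d7:-→d8:-→d9:-→d10:-→d11:-→d12:-→d13:-→d14:-→d15:-→d16:-→d17:-→d18:-→d19:-→d20:-→d21:-→d22:-→d23:-→d24:-→d25:-→d26:-→d27:-→d28:-→d29:-→d30:-→d31:-→d32:H1  best=H1
  add 186.233.208.0/20 -> H2 at depth 20
  del 186.233.208.0/20 (clear depth 20)
  add 186.233.192.0/18 -> H3 at depth 18
  del 186.233.192.0/18 (clear depth 18)
  add 238.16.0.0/12 -> H4 at depth 12
  add 0.0.0.0/0 -> H1 at depth 0
  ? 238.16.0.1  path d0:H1→d1:-→d2:-→d3:-→d4:-→d5:-→d6:-→d7:-→d8:-→d9:-→d10:-→d11:-→d12:H4  best=H4
  add 224.0.0.0/4 -> H4 at depth 4
  ? 201.113.152.94  path d0:H1→d1:-→d2:-  best=H1
  add 238.28.112.0/20 -> H3 at depth 20
  ? 238.16.10.2  path d0:H1→d1:-→d2:-→d3:-→d4:H4→d5:-→d6:-→d7:-→d8:-→d9:-→d10:-→d11:-→d12:H4  best=H4
  add 0.0.0.0/0 -> H0 at depth 0
  ? 238.16.0.157  path d0:H0→d1:-→d2:-→d3:-→d4:H4→d5:-→d6:-→d7:-→d8:-→d9:-→d10:-→d11:-→d12:H4  best=H4
  ? 238.28.112.0  path d0:H0→d1:-→d2:-→d3:-→d4:H4→d5:-→d6:-→d7:-→d8:-→d9:-→d10:-→d11:-→d12:H4→d13:-→d14:-→d15:-→d16:-→d17:-→d18:-→d19:-→d20:H3→d21:-→d22:-→d23:-  best=H3
  add 186.224.0.0/12 -> H0 at depth 12
  add 238.16.0.0/12 -> H0 at depth 12
  ? 238.28.113.249  path d0:H0→d1:-→d2:-→d3:-→d4:H4→d5:-→d6:-→d7:-→d8:-→d9:-→d10:-→d11:-→d12:H0→d13:-→d14:-→d15:-→d16:-→d17:-→d18:-→d19:-→d20:H3→d21:-→d22:-→d23:-→d24:-→d25:-→d26:-→d27:-→d28:-→d29:-→d30:-→d31:-→d32:H1  best=H1
  ? 238.29.113.249  path d0:H0→d1:-→d2:-→d3:-→d4:H4→d5:-→d6:-→d7:-→d8:-→d9:-→d10:-→d11:-→d12:H0→d13:-→d14:-→d15:-  best=H0

== LOOKUPS ==
["H1","H4","H1","H4","H4","H3","H1","H0"]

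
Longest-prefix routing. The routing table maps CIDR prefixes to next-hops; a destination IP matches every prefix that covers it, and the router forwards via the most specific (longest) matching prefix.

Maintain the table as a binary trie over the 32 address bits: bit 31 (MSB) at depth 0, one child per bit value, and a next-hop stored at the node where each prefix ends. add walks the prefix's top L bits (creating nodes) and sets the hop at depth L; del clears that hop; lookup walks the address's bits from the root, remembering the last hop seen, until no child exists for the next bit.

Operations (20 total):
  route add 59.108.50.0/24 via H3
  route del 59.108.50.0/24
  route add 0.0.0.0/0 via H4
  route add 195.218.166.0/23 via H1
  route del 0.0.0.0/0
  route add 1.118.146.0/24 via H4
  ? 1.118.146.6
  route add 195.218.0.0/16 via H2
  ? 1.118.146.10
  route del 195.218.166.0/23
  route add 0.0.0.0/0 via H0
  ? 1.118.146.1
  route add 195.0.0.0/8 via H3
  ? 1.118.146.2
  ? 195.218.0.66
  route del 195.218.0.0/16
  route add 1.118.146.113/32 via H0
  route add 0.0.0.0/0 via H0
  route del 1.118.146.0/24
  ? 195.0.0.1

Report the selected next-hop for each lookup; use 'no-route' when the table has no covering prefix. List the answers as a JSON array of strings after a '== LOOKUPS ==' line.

Apply in order:
  + 59.108.50.0/24 (H3) depth=24
  del 59.108.50.0/24 (clear depth 24)
  + 0.0.0.0/0 (H4) depth=0
  + 195.218.166.0/23 (H1) depth=23
  del 0.0.0.0/0 (clear depth 0)
  + 1.118.146.0/24 (H4) depth=24
  lookup 1.118.146.6: bits 000000010111011010010010 walk d0:-→d1:-→d2:-→d3:-→d4:-→d5:-→d6:-→d7:-→d8:-→d9:-→d10:-→d11:-→d12:-→d13:-→d14:-→d15:-→d16:-→d17:-→d18:-→d19:-→d20:-→d21:-→d22:-→d23:-→d24:H4 -> H4
  + 195.218.0.0/16 (H2) depth=16
  lookup 1.118.146.10: bits 000000010111011010010010 walk d0:-→d1:-→d2:-→d3:-→d4:-→d5:-→d6:-→d7:-→d8:-→d9:-→d10:-→d11:-→d12:-→d13:-→d14:-→d15:-→d16:-→d17:-→d18:-→d19:-→d20:-→d21:-→d22:-→d23:-→d24:H4 -> H4
  del 195.218.166.0/23 (clear depth 23)
  + 0.0.0.0/0 (H0) depth=0
  lookup 1.118.146.1: bits 000000010111011010010010 walk d0:H0→d1:-→d2:-→d3:-→d4:-→d5:-→d6:-→d7:-→d8:-→d9:-→d10:-→d11:-→d12:-→d13:-→d14:-→d15:-→d16:-→d17:-→d18:-→d19:-→d20:-→d21:-→d22:-→d23:-→d24:H4 -> H4
  + 195.0.0.0/8 (H3) depth=8
  lookup 1.118.146.2: bits 000000010111011010010010 walk d0:H0→d1:-→d2:-→d3:-→d4:-→d5:-→d6:-→d7:-→d8:-→d9:-→d10:-→d11:-→d12:-→d13:-→d14:-→d15:-→d16:-→d17:-→d18:-→d19:-→d20:-→d21:-→d22:-→d23:-→d24:H4 -> H4
  lookup 195.218.0.66: bits 1100001111011010 walk d0:H0→d1:-→d2:-→d3:-→d4:-→d5:-→d6:-→d7:-→d8:H3→d9:-→d10:-→d11:-→d12:-→d13:-→d14:-→d15:-→d16:H2 -> H2
  del 195.218.0.0/16 (clear depth 16)
  + 1.118.146.113/32 (H0) depth=32
  + 0.0.0.0/0 (H0) depth=0
  del 1.118.146.0/24 (clear depth 24)
  lookup 195.0.0.1: bits 11000011 walk d0:H0→d1:-→d2:-→d3:-→d4:-→d5:-→d6:-→d7:-→d8:H3 -> H3

== LOOKUPS ==
["H4","H4","H4","H4","H2","H3"]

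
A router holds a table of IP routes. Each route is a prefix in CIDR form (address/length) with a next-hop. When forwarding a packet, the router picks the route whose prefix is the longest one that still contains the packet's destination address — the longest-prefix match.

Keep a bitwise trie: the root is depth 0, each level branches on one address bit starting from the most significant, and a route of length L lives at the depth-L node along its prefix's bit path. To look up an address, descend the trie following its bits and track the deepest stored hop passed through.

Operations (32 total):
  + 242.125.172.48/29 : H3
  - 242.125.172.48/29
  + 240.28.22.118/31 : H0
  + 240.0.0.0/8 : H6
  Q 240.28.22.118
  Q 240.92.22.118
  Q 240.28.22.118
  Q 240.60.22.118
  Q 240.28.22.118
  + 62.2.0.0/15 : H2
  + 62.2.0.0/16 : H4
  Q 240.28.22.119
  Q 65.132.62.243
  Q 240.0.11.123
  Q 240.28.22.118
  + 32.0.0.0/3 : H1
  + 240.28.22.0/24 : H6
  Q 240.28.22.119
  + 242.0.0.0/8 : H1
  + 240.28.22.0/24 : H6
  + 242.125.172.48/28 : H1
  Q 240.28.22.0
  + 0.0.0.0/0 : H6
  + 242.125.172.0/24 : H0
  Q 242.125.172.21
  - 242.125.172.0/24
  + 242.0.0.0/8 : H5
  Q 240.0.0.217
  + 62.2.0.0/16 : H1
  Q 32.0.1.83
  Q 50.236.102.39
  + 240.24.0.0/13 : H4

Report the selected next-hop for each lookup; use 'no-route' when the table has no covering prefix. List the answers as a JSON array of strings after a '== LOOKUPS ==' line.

Process each operation:
  add 242.125.172.48/29 -> H3 at depth 29
  del 242.125.172.48/29 (clear depth 29)
  add 240.28.22.118/31 -> H0 at depth 31
  add 240.0.0.0/8 -> H6 at depth 8
  lookup 240.28.22.118: bits 1111000000011100000101100111011 walk d0:-→d1:-→d2:-→d3:-→d4:-→d5:-→d6:-→d7:-→d8:H6→d9:-→d10:-→d11:-→d12:-→d13:-→d14:-→d15:-→d16:-→d17:-→d18:-→d19:-→d20:-→d21:-→d22:-→d23:-→d24:-→d25:-→d26:-→d27:-→d28:-→d29:-→d30:-→d31:H0 -> H0
  lookup 240.92.22.118: bits 111100000 walk d0:-→d1:-→d2:-→d3:-→d4:-→d5:-→d6:-→d7:-→d8:H6→d9:- -> H6
  lookup 240.28.22.118: bits 1111000000011100000101100111011 walk d0:-→d1:-→d2:-→d3:-→d4:-→d5:-→d6:-→d7:-→d8:H6→d9:-→d10:-→d11:-→d12:-→d13:-→d14:-→d15:-→d16:-→d17:-→d18:-→d19:-→d20:-→d21:-→d22:-→d23:-→d24:-→d25:-→d26:-→d27:-→d28:-→d29:-→d30:-→d31:H0 -> H0
  lookup 240.60.22.118: bits 1111000000 walk d0:-→d1:-→d2:-→d3:-→d4:-→d5:-→d6:-→d7:-→d8:H6→d9:-→d10:- -> H6
  lookup 240.28.22.118: bits 1111000000011100000101100111011 walk d0:-→d1:-→d2:-→d3:-→d4:-→d5:-→d6:-→d7:-→d8:H6→d9:-→d10:-→d11:-→d12:-→d13:-→d14:-→d15:-→d16:-→d17:-→d18:-→d19:-→d20:-→d21:-→d22:-→d23:-→d24:-→d25:-→d26:-→d27:-→d28:-→d29:-→d30:-→d31:H0 -> H0
  add 62.2.0.0/15 -> H2 at depth 15
  add 62.2.0.0/16 -> H4 at depth 16
  lookup 240.28.22.119: bits 1111000000011100000101100111011 walk d0:-→d1:-→d2:-→d3:-→d4:-→d5:-→d6:-→d7:-→d8:H6→d9:-→d10:-→d11:-→d12:-→d13:-→d14:-→d15:-→d16:-→d17:-→d18:-→d19:-→d20:-→d21:-→d22:-→d23:-→d24:-→d25:-→d26:-→d27:-→d28:-→d29:-→d30:-→d31:H0 -> H0
  lookup 65.132.62.243: bits 0 walk d0:-→d1:- -> no-route
  lookup 240.0.11.123: bits 11110000000 walk d0:-→d1:-→d2:-→d3:-→d4:-→d5:-→d6:-→d7:-→d8:H6→d9:-→d10:-→d11:- -> H6
  lookup 240.28.22.118: bits 1111000000011100000101100111011 walk d0:-→d1:-→d2:-→d3:-→d4:-→d5:-→d6:-→d7:-→d8:H6→d9:-→d10:-→d11:-→d12:-→d13:-→d14:-→d15:-→d16:-→d17:-→d18:-→d19:-→d20:-→d21:-→d22:-→d23:-→d24:-→d25:-→d26:-→d27:-→d28:-→d29:-→d30:-→d31:H0 -> H0
  add 32.0.0.0/3 -> H1 at depth 3
  add 240.28.22.0/24 -> H6 at depth 24
  lookup 240.28.22.119: bits 1111000000011100000101100111011 walk d0:-→d1:-→d2:-→d3:-→d4:-→d5:-→d6:-→d7:-→d8:H6→d9:-→d10:-→d11:-→d12:-→d13:-→d14:-→d15:-→d16:-→d17:-→d18:-→d19:-→d20:-→d21:-→d22:-→d23:-→d24:H6→d25:-→d26:-→d27:-→d28:-→d29:-→d30:-→d31:H0 -> H0
  add 242.0.0.0/8 -> H1 at depth 8
  add 240.28.22.0/24 -> H6 at depth 24
  add 242.125.172.48/28 -> H1 at depth 28
  lookup 240.28.22.0: bits 1111000000011100000101100 walk d0:-→d1:-→d2:-→d3:-→d4:-→d5:-→d6:-→d7:-→d8:H6→d9:-→d10:-→d11:-→d12:-→d13:-→d14:-→d15:-→d16:-→d17:-→d18:-→d19:-→d20:-→d21:-→d22:-→d23:-→d24:H6→d25:- -> H6
  add 0.0.0.0/0 -> H6 at depth 0
  add 242.125.172.0/24 -> H0 at depth 24
  lookup 242.125.172.21: bits 11110010011111011010110000 walk d0:H6→d1:-→d2:-→d3:-→d4:-→d5:-→d6:-→d7:-→d8:H1→d9:-→d10:-→d11:-→d12:-→d13:-→d14:-→d15:-→d16:-→d17:-→d18:-→d19:-→d20:-→d21:-→d22:-→d23:-→d24:H0→d25:-→d26:- -> H0
  del 242.125.172.0/24 (clear depth 24)
  add 242.0.0.0/8 -> H5 at depth 8
  lookup 240.0.0.217: bits 11110000000 walk d0:H6→d1:-→d2:-→d3:-→d4:-→d5:-→d6:-→d7:-→d8:H6→d9:-→d10:-→d11:- -> H6
  add 62.2.0.0/16 -> H1 at depth 16
  lookup 32.0.1.83: bits 001 walk d0:H6→d1:-→d2:-→d3:H1 -> H1
  lookup 50.236.102.39: bits 0011 walk d0:H6→d1:-→d2:-→d3:H1→d4:- -> H1
  add 240.24.0.0/13 -> H4 at depth 13

== LOOKUPS ==
["H0","H6","H0","H6","H0","H0","no-route","H6","H0","H0","H6","H0","H6","H1","H1"]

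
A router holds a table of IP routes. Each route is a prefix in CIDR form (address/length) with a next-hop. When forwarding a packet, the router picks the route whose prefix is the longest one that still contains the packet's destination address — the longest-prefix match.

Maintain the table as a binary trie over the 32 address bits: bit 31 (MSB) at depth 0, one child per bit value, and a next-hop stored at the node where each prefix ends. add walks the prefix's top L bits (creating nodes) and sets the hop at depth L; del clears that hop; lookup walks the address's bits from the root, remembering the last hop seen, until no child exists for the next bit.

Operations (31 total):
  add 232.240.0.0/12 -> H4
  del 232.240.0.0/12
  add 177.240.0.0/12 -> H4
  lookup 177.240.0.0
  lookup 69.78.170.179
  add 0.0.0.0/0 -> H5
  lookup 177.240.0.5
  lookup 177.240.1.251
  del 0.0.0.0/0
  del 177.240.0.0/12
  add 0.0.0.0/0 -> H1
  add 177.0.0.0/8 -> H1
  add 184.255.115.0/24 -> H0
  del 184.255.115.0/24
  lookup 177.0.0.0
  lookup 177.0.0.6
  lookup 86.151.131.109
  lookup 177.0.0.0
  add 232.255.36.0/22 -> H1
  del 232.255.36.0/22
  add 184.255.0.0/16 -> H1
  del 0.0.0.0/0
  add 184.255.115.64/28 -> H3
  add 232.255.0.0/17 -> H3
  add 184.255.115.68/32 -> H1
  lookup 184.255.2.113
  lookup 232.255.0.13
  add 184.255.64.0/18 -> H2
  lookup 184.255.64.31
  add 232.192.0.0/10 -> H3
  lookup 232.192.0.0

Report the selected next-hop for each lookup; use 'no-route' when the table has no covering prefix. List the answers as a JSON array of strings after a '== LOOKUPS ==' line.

Process each operation:
  + 232.240.0.0/12 (H4) depth=12
  del 232.240.0.0/12 (clear depth 12)
  + 177.240.0.0/12 (H4) depth=12
  ? 177.240.0.0  path d0:-→d1:-→d2:-→d3:-→d4:-→d5:-→d6:-→d7:-→d8:-→d9:-→d10:-→d11:-→d12:H4  best=H4
  ? 69.78.170.179  path d0:-  best=no-route
  + 0.0.0.0/0 (H5) depth=0
  ? 177.240.0.5  path d0:H5→d1:-→d2:-→d3:-→d4:-→d5:-→d6:-→d7:-→d8:-→d9:-→d10:-→d11:-→d12:H4  best=H4
  ? 177.240.1.251  path d0:H5→d1:-→d2:-→d3:-→d4:-→d5:-→d6:-→d7:-→d8:-→d9:-→d10:-→d11:-→d12:H4  best=H4
  del 0.0.0.0/0 (clear depth 0)
  del 177.240.0.0/12 (clear depth 12)
  + 0.0.0.0/0 (H1) depth=0
  + 177.0.0.0/8 (H1) depth=8
  + 184.255.115.0/24 (H0) depth=24
  del 184.255.115.0/24 (clear depth 24)
  ? 177.0.0.0  path d0:H1→d1:-→d2:-→d3:-→d4:-→d5:-→d6:-→d7:-→d8:H1  best=H1
  ? 177.0.0.6  path d0:H1→d1:-→d2:-→d3:-→d4:-→d5:-→d6:-→d7:-→d8:H1  best=H1
  ? 86.151.131.109  path d0:H1  best=H1
  ? 177.0.0.0  path d0:H1→d1:-→d2:-→d3:-→d4:-→d5:-→d6:-→d7:-→d8:H1  best=H1
  + 232.255.36.0/22 (H1) depth=22
  del 232.255.36.0/22 (clear depth 22)
  + 184.255.0.0/16 (H1) depth=16
  del 0.0.0.0/0 (clear depth 0)
  + 184.255.115.64/28 (H3) depth=28
  + 232.255.0.0/17 (H3) depth=17
  + 184.255.115.68/32 (H1) depth=32
  ? 184.255.2.113  path d0:-→d1:-→d2:-→d3:-→d4:-→d5:-→d6:-→d7:-→d8:-→d9:-→d10:-→d11:-→d12:-→d13:-→d14:-→d15:-→d16:H1→d17:-  best=H1
  ? 232.255.0.13  path d0:-→d1:-→d2:-→d3:-→d4:-→d5:-→d6:-→d7:-→d8:-→d9:-→d10:-→d11:-→d12:-→d13:-→d14:-→d15:-→d16:-→d17:H3→d18:-  best=H3
  + 184.255.64.0/18 (H2) depth=18
  ? 184.255.64.31  path d0:-→d1:-→d2:-→d3:-→d4:-→d5:-→d6:-→d7:-→d8:-→d9:-→d10:-→d11:-→d12:-→d13:-→d14:-→d15:-→d16:H1→d17:-→d18:H2  best=H2
  + 232.192.0.0/10 (H3) depth=10
  ? 232.192.0.0  path d0:-→d1:-→d2:-→d3:-→d4:-→d5:-→d6:-→d7:-→d8:-→d9:-→d10:H3  best=H3

== LOOKUPS ==
["H4","no-route","H4","H4","H1","H1","H1","H1","H1","H3","H2","H3"]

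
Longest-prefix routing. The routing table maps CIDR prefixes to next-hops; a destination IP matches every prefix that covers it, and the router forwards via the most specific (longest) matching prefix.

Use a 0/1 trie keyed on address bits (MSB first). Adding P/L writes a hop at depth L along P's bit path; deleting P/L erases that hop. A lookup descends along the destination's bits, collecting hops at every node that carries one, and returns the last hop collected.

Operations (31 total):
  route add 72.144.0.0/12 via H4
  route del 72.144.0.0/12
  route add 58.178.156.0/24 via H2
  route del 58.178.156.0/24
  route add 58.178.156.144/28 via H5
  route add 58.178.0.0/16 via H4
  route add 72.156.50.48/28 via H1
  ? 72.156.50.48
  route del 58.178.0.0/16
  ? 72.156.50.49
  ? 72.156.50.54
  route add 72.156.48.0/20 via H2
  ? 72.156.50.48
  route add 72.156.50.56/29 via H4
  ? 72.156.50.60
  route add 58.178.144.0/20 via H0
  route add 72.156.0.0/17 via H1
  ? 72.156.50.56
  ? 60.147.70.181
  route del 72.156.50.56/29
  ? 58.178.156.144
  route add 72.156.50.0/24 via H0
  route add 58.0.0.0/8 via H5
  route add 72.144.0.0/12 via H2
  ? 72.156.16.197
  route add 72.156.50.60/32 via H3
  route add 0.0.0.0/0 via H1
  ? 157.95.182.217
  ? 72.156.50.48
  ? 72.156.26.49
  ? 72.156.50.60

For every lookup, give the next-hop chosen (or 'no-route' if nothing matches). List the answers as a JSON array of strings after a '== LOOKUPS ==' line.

Apply in order:
  add 72.144.0.0/12 -> H4 at depth 12
  del 72.144.0.0/12 (clear depth 12)
  add 58.178.156.0/24 -> H2 at depth 24
  del 58.178.156.0/24 (clear depth 24)
  add 58.178.156.144/28 -> H5 at depth 28
  add 58.178.0.0/16 -> H4 at depth 16
  add 72.156.50.48/28 -> H1 at depth 28
  Q 72.156.50.48: descend 0100100010011100001100100011 ; hops seen [H1] ; pick H1
  del 58.178.0.0/16 (clear depth 16)
  Q 72.156.50.49: descend 0100100010011100001100100011 ; hops seen [H1] ; pick H1
  Q 72.156.50.54: descend 0100100010011100001100100011 ; hops seen [H1] ; pick H1
  add 72.156.48.0/20 -> H2 at depth 20
  Q 72.156.50.48: descend 0100100010011100001100100011 ; hops seen [H2,H1] ; pick H1
  add 72.156.50.56/29 -> H4 at depth 29
  Q 72.156.50.60: descend 01001000100111000011001000111 ; hops seen [H2,H1,H4] ; pick H4
  add 58.178.144.0/20 -> H0 at depth 20
  add 72.156.0.0/17 -> H1 at depth 17
  Q 72.156.50.56: descend 01001000100111000011001000111 ; hops seen [H1,H2,H1,H4] ; pick H4
  Q 60.147.70.181: descend 00111 ; hops seen [∅] ; pick no-route
  del 72.156.50.56/29 (clear depth 29)
  Q 58.178.156.144: descend 0011101010110010100111001001 ; hops seen [H0,H5] ; pick H5
  add 72.156.50.0/24 -> H0 at depth 24
  add 58.0.0.0/8 -> H5 at depth 8
  add 72.144.0.0/12 -> H2 at depth 12
  Q 72.156.16.197: descend 010010001001110000 ; hops seen [H2,H1] ; pick H1
  add 72.156.50.60/32 -> H3 at depth 32
  add 0.0.0.0/0 -> H1 at depth 0
  Q 157.95.182.217: descend ε ; hops seen [H1] ; pick H1
  Q 72.156.50.48: descend 0100100010011100001100100011 ; hops seen [H1,H2,H1,H2,H0,H1] ; pick H1
  Q 72.156.26.49: descend 010010001001110000 ; hops seen [H1,H2,H1] ; pick H1
  Q 72.156.50.60: descend 01001000100111000011001000111100 ; hops seen [H1,H2,H1,H2,H0,H1,H3] ; pick H3

== LOOKUPS ==
["H1","H1","H1","H1","H4","H4","no-route","H5","H1","H1","H1","H1","H3"]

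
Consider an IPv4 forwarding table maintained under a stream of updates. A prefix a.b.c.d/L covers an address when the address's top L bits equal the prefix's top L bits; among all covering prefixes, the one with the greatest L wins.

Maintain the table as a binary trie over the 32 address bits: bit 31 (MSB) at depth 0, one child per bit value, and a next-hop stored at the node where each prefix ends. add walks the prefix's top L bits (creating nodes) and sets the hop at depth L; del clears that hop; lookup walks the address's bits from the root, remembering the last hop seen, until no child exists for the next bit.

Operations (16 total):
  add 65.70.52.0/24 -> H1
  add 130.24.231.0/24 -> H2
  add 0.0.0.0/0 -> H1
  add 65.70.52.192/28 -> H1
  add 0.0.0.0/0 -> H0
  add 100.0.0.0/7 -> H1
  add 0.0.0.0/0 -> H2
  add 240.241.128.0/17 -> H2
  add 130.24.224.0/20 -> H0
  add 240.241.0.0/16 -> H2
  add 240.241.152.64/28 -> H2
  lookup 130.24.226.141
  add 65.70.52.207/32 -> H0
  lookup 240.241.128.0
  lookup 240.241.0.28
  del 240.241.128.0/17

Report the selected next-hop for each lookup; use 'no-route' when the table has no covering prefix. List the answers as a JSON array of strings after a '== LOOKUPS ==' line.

Apply in order:
  + 65.70.52.0/24 (H1) depth=24
  + 130.24.231.0/24 (H2) depth=24
  + 0.0.0.0/0 (H1) depth=0
  + 65.70.52.192/28 (H1) depth=28
  + 0.0.0.0/0 (H0) depth=0
  + 100.0.0.0/7 (H1) depth=7
  + 0.0.0.0/0 (H2) depth=0
  + 240.241.128.0/17 (H2) depth=17
  + 130.24.224.0/20 (H0) depth=20
  + 240.241.0.0/16 (H2) depth=16
  + 240.241.152.64/28 (H2) depth=28
  lookup 130.24.226.141: bits 100000100001100011100 walk d0:H2→d1:-→d2:-→d3:-→d4:-→d5:-→d6:-→d7:-→d8:-→d9:-→d10:-→d11:-→d12:-→d13:-→d14:-→d15:-→d16:-→d17:-→d18:-→d19:-→d20:H0→d21:- -> H0
  + 65.70.52.207/32 (H0) depth=32
  lookup 240.241.128.0: bits 1111000011110001100 walk d0:H2→d1:-→d2:-→d3:-→d4:-→d5:-→d6:-→d7:-→d8:-→d9:-→d10:-→d11:-→d12:-→d13:-→d14:-→d15:-→d16:H2→d17:H2→d18:-→d19:- -> H2
  lookup 240.241.0.28: bits 1111000011110001 walk d0:H2→d1:-→d2:-→d3:-→d4:-→d5:-→d6:-→d7:-→d8:-→d9:-→d10:-→d11:-→d12:-→d13:-→d14:-→d15:-→d16:H2 -> H2
  del 240.241.128.0/17 (clear depth 17)

== LOOKUPS ==
["H0","H2","H2"]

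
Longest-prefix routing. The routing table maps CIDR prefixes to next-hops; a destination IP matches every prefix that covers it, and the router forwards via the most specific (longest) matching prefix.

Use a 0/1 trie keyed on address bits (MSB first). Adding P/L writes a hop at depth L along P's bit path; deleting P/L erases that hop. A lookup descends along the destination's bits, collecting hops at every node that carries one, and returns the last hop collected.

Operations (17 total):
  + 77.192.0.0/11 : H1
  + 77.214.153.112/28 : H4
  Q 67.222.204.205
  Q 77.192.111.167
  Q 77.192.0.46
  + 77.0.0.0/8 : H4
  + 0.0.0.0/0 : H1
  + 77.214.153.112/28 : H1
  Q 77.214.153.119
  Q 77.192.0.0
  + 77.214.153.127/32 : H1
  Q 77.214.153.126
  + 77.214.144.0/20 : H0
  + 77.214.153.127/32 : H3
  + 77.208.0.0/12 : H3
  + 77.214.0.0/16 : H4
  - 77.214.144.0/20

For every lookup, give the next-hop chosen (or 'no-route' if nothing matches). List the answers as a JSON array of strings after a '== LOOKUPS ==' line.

Process each operation:
  + 77.192.0.0/11 (H1) depth=11
  + 77.214.153.112/28 (H4) depth=28
  lookup 67.222.204.205: bits 0100 walk d0:-→d1:-→d2:-→d3:-→d4:- -> no-route
  lookup 77.192.111.167: bits 01001101110 walk d0:-→d1:-→d2:-→d3:-→d4:-→d5:-→d6:-→d7:-→d8:-→d9:-→d10:-→d11:H1 -> H1
  lookup 77.192.0.46: bits 01001101110 walk d0:-→d1:-→d2:-→d3:-→d4:-→d5:-→d6:-→d7:-→d8:-→d9:-→d10:-→d11:H1 -> H1
  + 77.0.0.0/8 (H4) depth=8
  + 0.0.0.0/0 (H1) depth=0
  + 77.214.153.112/28 (H1) depth=28
  lookup 77.214.153.119: bits 0100110111010110100110010111 walk d0:H1→d1:-→d2:-→d3:-→d4:-→d5:-→d6:-→d7:-→d8:H4→d9:-→d10:-→d11:H1→d12:-→d13:-→d14:-→d15:-→d16:-→d17:-→d18:-→d19:-→d20:-→d21:-→d22:-→d23:-→d24:-→d25:-→d26:-→d27:-→d28:H1 -> H1
  lookup 77.192.0.0: bits 01001101110 walk d0:H1→d1:-→d2:-→d3:-→d4:-→d5:-→d6:-→d7:-→d8:H4→d9:-→d10:-→d11:H1 -> H1
  + 77.214.153.127/32 (H1) depth=32
  lookup 77.214.153.126: bits 0100110111010110100110010111111 walk d0:H1→d1:-→d2:-→d3:-→d4:-→d5:-→d6:-→d7:-→d8:H4→d9:-→d10:-→d11:H1→d12:-→d13:-→d14:-→d15:-→d16:-→d17:-→d18:-→d19:-→d20:-→d21:-→d22:-→d23:-→d24:-→d25:-→d26:-→d27:-→d28:H1→d29:-→d30:-→d31:- -> H1
  + 77.214.144.0/20 (H0) depth=20
  + 77.214.153.127/32 (H3) depth=32
  + 77.208.0.0/12 (H3) depth=12
  + 77.214.0.0/16 (H4) depth=16
  - 77.214.144.0/20 clear@20

== LOOKUPS ==
["no-route","H1","H1","H1","H1","H1"]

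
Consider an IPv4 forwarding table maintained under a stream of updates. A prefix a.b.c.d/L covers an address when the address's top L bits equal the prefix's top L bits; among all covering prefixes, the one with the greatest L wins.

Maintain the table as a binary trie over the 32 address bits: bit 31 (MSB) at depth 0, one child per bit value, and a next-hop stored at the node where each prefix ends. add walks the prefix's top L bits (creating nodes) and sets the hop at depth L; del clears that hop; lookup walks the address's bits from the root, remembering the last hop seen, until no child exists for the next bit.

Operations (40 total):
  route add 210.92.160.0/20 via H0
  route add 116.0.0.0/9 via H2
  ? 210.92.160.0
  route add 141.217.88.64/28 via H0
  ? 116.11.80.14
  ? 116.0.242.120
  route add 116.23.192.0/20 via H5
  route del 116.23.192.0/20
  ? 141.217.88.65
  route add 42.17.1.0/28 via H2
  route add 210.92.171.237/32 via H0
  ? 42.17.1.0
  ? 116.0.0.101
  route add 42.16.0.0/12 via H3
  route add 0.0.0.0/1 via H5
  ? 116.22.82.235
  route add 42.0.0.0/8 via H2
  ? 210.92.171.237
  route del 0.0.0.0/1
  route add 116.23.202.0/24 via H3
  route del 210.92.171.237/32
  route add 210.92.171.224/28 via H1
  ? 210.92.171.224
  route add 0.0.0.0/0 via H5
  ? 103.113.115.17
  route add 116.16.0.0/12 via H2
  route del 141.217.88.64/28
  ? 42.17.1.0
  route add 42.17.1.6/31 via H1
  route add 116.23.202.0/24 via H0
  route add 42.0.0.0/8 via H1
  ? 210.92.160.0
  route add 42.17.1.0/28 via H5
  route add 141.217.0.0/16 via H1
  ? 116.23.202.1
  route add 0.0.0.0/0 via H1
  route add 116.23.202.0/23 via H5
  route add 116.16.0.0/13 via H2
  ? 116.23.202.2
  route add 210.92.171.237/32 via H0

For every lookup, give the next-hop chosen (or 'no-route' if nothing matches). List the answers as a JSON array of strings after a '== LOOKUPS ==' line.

Trace:
  add 210.92.160.0/20 -> H0 at depth 20
  add 116.0.0.0/9 -> H2 at depth 9
  lookup 210.92.160.0: bits 11010010010111001010 walk d0:-→d1:-→d2:-→d3:-→d4:-→d5:-→d6:-→d7:-→d8:-→d9:-→d10:-→d11:-→d12:-→d13:-→d14:-→d15:-→d16:-→d17:-→d18:-→d19:-→d20:H0 -> H0
  add 141.217.88.64/28 -> H0 at depth 28
  lookup 116.11.80.14: bits 011101000 walk d0:-→d1:-→d2:-→d3:-→d4:-→d5:-→d6:-→d7:-→d8:-→d9:H2 -> H2
  lookup 116.0.242.120: bits 011101000 walk d0:-→d1:-→d2:-→d3:-→d4:-→d5:-→d6:-→d7:-→d8:-→d9:H2 -> H2
  add 116.23.192.0/20 -> H5 at depth 20
  - 116.23.192.0/20 clear@20
  lookup 141.217.88.65: bits 1000110111011001010110000100 walk d0:-→d1:-→d2:-→d3:-→d4:-→d5:-→d6:-→d7:-→d8:-→d9:-→d10:-→d11:-→d12:-→d13:-→d14:-→d15:-→d16:-→d17:-→d18:-→d19:-→d20:-→d21:-→d22:-→d23:-→d24:-→d25:-→d26:-→d27:-→d28:H0 -> H0
  add 42.17.1.0/28 -> H2 at depth 28
  add 210.92.171.237/32 -> H0 at depth 32
  lookup 42.17.1.0: bits 0010101000010001000000010000 walk d0:-→d1:-→d2:-→d3:-→d4:-→d5:-→d6:-→d7:-→d8:-→d9:-→d10:-→d11:-→d12:-→d13:-→d14:-→d15:-→d16:-→d17:-→d18:-→d19:-→d20:-→d21:-→d22:-→d23:-→d24:-→d25:-→d26:-→d27:-→d28:H2 -> H2
  lookup 116.0.0.101: bits 01110100000 walk d0:-→d1:-→d2:-→d3:-→d4:-→d5:-→d6:-→d7:-→d8:-→d9:H2→d10:-→d11:- -> H2
  add 42.16.0.0/12 -> H3 at depth 12
  add 0.0.0.0/1 -> H5 at depth 1
  lookup 116.22.82.235: bits 011101000001011 walk d0:-→d1:H5→d2:-→d3:-→d4:-→d5:-→d6:-→d7:-→d8:-→d9:H2→d10:-→d11:-→d12:-→d13:-→d14:-→d15:- -> H2
  add 42.0.0.0/8 -> H2 at depth 8
  lookup 210.92.171.237: bits 11010010010111001010101111101101 walk d0:-→d1:-→d2:-→d3:-→d4:-→d5:-→d6:-→d7:-→d8:-→d9:-→d10:-→d11:-→d12:-→d13:-→d14:-→d15:-→d16:-→d17:-→d18:-→d19:-→d20:H0→d21:-→d22:-→d23:-→d24:-→d25:-→d26:-→d27:-→d28:-→d29:-→d30:-→d31:-→d32:H0 -> H0
  - 0.0.0.0/1 clear@1
  add 116.23.202.0/24 -> H3 at depth 24
  - 210.92.171.237/32 clear@32
  add 210.92.171.224/28 -> H1 at depth 28
  lookup 210.92.171.224: bits 1101001001011100101010111110 walk d0:-→d1:-→d2:-→d3:-→d4:-→d5:-→d6:-→d7:-→d8:-→d9:-→d10:-→d11:-→d12:-→d13:-→d14:-→d15:-→d16:-→d17:-→d18:-→d19:-→d20:H0→d21:-→d22:-→d23:-→d24:-→d25:-→d26:-→d27:-→d28:H1 -> H1
  add 0.0.0.0/0 -> H5 at depth 0
  lookup 103.113.115.17: bits 011 walk d0:H5→d1:-→d2:-→d3:- -> H5
  add 116.16.0.0/12 -> H2 at depth 12
  - 141.217.88.64/28 clear@28
  lookup 42.17.1.0: bits 0010101000010001000000010000 walk d0:H5→d1:-→d2:-→d3:-→d4:-→d5:-→d6:-→d7:-→d8:H2→d9:-→d10:-→d11:-→d12:H3→d13:-→d14:-→d15:-→d16:-→d17:-→d18:-→d19:-→d20:-→d21:-→d22:-→d23:-→d24:-→d25:-→d26:-→d27:-→d28:H2 -> H2
  add 42.17.1.6/31 -> H1 at depth 31
  add 116.23.202.0/24 -> H0 at depth 24
  add 42.0.0.0/8 -> H1 at depth 8
  lookup 210.92.160.0: bits 11010010010111001010 walk d0:H5→d1:-→d2:-→d3:-→d4:-→d5:-→d6:-→d7:-→d8:-→d9:-→d10:-→d11:-→d12:-→d13:-→d14:-→d15:-→d16:-→d17:-→d18:-→d19:-→d20:H0 -> H0
  add 42.17.1.0/28 -> H5 at depth 28
  add 141.217.0.0/16 -> H1 at depth 16
  lookup 116.23.202.1: bits 011101000001011111001010 walk d0:H5→d1:-→d2:-→d3:-→d4:-→d5:-→d6:-→d7:-→d8:-→d9:H2→d10:-→d11:-→d12:H2→d13:-→d14:-→d15:-→d16:-→d17:-→d18:-→d19:-→d20:-→d21:-→d22:-→d23:-→d24:H0 -> H0
  add 0.0.0.0/0 -> H1 at depth 0
  add 116.23.202.0/23 -> H5 at depth 23
  add 116.16.0.0/13 -> H2 at depth 13
  lookup 116.23.202.2: bits 011101000001011111001010 walk d0:H1→d1:-→d2:-→d3:-→d4:-→d5:-→d6:-→d7:-→d8:-→d9:H2→d10:-→d11:-→d12:H2→d13:H2→d14:-→d15:-→d16:-→d17:-→d18:-→d19:-→d20:-→d21:-→d22:-→d23:H5→d24:H0 -> H0
  add 210.92.171.237/32 -> H0 at depth 32

== LOOKUPS ==
["H0","H2","H2","H0","H2","H2","H2","H0","H1","H5","H2","H0","H0","H0"]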